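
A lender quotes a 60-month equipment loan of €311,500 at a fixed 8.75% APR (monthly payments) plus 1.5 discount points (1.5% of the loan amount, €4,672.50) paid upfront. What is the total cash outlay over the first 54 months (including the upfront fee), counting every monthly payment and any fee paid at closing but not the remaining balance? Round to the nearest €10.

€351,810

At 8.75% the monthly rate is 0.0072917, so the payment is 311,500 × 0.0072917 / (1 − 1.0072917^−60) = €6,428.50.
Total outlay = 54 × €6,428.50 + €4,672.50 = €351,811.50.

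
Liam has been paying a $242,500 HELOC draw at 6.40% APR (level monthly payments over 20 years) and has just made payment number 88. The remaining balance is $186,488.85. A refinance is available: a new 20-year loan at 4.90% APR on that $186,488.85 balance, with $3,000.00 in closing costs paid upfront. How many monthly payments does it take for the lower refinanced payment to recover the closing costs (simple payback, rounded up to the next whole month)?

Current payment = 242,500 × 6.4%/12 / (1 − (1+0.0053333)^−240) = $1,793.77.
Refinanced payment = 186,488.85 × 0.0040833 / (1 − (1+0.0040833)^−240) = $1,220.47.
Monthly savings = $1,793.77 − $1,220.47 = $573.30.
Break-even = $3,000.00 / $573.30 = 5.23 → 6 months.

6 months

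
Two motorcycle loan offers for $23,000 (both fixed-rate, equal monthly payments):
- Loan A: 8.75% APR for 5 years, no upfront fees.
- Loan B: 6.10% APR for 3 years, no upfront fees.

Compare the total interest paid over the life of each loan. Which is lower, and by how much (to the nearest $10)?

Loan A: monthly rate = 8.75%/12 = 0.0072917; payment = 23,000 × 0.0072917 / (1 − (1+0.0072917)^−60) = $474.66.
Total interest on Loan A = 60 × $474.66 − $23,000 = $5,479.60.
Loan B: monthly rate = 6.1%/12 = 0.0050833; payment = 23,000 × 0.0050833 / (1 − (1+0.0050833)^−36) = $700.75.
Total interest on Loan B = 36 × $700.75 − $23,000 = $2,227.00.
Loan B is lower by $3,252.60.

Loan B by $3,250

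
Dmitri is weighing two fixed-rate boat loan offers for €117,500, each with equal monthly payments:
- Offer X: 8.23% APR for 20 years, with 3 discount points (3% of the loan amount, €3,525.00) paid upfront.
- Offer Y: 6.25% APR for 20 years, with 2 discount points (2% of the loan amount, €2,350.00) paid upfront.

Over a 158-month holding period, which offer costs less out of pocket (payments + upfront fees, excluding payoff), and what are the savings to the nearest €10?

Offer X: monthly rate = 8.23%/12 = 0.0068583; payment = 117,500 × 0.0068583 / (1 − (1+0.0068583)^−240) = €999.70.
Offer Y: monthly rate = 6.25%/12 = 0.0052083; payment = 117,500 × 0.0052083 / (1 − (1+0.0052083)^−240) = €858.84.
Over 158 months: Offer X costs 158 × €999.70 + €3,525.00 = €161,477.60; Offer Y costs 158 × €858.84 + €2,350.00 = €138,046.72.
Offer Y is cheaper by €161,477.60 − €138,046.72 = €23,430.88.

Offer Y by €23,430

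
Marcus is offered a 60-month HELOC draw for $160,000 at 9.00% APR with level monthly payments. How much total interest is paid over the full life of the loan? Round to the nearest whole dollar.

At 9.00% the monthly rate is 0.0075000, so the payment is 160,000 × 0.0075000 / (1 − 1.0075000^−60) = $3,321.34.
Total paid = 60 × $3,321.34 = $199,280.40; interest = $199,280.40 − $160,000 = $39,280.40.

$39,280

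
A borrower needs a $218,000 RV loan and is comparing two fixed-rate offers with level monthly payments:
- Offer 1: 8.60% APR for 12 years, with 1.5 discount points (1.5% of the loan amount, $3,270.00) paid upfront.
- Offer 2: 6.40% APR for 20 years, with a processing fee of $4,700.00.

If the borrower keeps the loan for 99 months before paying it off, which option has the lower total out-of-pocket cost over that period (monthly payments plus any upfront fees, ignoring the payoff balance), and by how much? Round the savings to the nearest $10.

Offer 2 by $79,700

Offer 1: at 8.60% the monthly rate is 0.0071667, so the payment is 218,000 × 0.0071667 / (1 − 1.0071667^−144) = $2,432.05.
Offer 2: at 6.40% the monthly rate is 0.0053333, so the payment is 218,000 × 0.0053333 / (1 − 1.0053333^−240) = $1,612.54.
Over 99 months: Offer 1 costs 99 × $2,432.05 + $3,270.00 = $244,042.95; Offer 2 costs 99 × $1,612.54 + $4,700.00 = $164,341.46.
Offer 2 is cheaper by $244,042.95 − $164,341.46 = $79,701.49.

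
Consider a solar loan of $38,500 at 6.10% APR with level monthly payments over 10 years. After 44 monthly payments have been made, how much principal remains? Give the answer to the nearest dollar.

With monthly rate i = 6.1%/12 = 0.0050833, the balance after k of n payments is P · [(1+i)^n − (1+i)^k] / [(1+i)^n − 1].
(1+0.0050833)^120 = 1.83758979 and (1+0.0050833)^44 = 1.24994569, so the balance is 38,500 × (1.83758979 − 1.24994569) / (1.83758979 − 1) = $27,011.19.

$27,011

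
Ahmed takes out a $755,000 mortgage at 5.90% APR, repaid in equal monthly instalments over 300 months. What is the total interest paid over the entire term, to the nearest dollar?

At 5.90% the monthly rate is 0.0049167, so the payment is 755,000 × 0.0049167 / (1 − 1.0049167^−300) = $4,818.43.
Total paid = 300 × $4,818.43 = $1,445,529.00; interest = $1,445,529.00 − $755,000 = $690,529.00.

$690,529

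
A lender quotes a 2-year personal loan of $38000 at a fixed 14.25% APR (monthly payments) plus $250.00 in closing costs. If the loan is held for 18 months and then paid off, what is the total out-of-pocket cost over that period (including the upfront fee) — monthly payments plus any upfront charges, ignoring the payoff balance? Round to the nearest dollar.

At 14.25% the monthly rate is 0.0118750, so the payment is 38,000 × 0.0118750 / (1 − 1.0118750^−24) = $1,828.98.
Total outlay = 18 × $1,828.98 + $250.00 = $33,171.64.

$33,172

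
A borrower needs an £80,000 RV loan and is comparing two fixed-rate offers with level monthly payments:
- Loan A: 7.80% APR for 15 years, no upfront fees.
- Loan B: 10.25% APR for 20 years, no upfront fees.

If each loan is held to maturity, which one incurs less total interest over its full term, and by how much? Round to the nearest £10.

Loan A by £52,520

Loan A: at 7.80% the monthly rate is 0.0065000, so the payment is 80,000 × 0.0065000 / (1 − 1.0065000^−180) = £755.31.
Total interest on Loan A = 180 × £755.31 − £80,000 = £55,955.80.
Loan B: at 10.25% the monthly rate is 0.0085417, so the payment is 80,000 × 0.0085417 / (1 − 1.0085417^−240) = £785.31.
Total interest on Loan B = 240 × £785.31 − £80,000 = £108,474.40.
Loan A is lower by £52,518.60.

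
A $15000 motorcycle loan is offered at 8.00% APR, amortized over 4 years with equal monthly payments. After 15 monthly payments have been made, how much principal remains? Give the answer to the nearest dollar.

With monthly rate i = 8%/12 = 0.0066667, the balance after k of n payments is P · [(1+i)^n − (1+i)^k] / [(1+i)^n − 1].
(1+0.0066667)^48 = 1.37566610 and (1+0.0066667)^15 = 1.10480422, so the balance is 15,000 × (1.37566610 − 1.10480422) / (1.37566610 − 1) = $10,815.26.

$10,815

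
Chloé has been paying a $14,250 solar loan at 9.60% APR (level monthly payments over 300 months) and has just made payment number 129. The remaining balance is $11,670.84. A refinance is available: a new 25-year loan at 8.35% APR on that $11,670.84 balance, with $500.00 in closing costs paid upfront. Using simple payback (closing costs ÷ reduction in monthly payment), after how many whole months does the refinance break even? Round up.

Current payment = 14,250 × 9.6%/12 / (1 − (1+0.0080000)^−300) = $125.49.
Refinanced payment = 11,670.84 × 0.0069583 / (1 − (1+0.0069583)^−300) = $92.80.
Monthly savings = $125.49 − $92.80 = $32.69.
Break-even = $500.00 / $32.69 = 15.30 → 16 months.

16 months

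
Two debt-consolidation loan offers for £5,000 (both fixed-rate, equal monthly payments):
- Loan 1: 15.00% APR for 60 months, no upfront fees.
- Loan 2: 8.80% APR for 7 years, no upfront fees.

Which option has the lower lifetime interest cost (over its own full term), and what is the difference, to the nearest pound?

Loan 2 by £422

Loan 1: monthly rate = 15%/12 = 0.0125000; payment = 5,000 × 0.0125000 / (1 − (1+0.0125000)^−60) = £118.95.
Total interest on Loan 1 = 60 × £118.95 − £5,000 = £2,137.00.
Loan 2: at 8.80% the monthly rate is 0.0073333, so the payment is 5,000 × 0.0073333 / (1 − 1.0073333^−84) = £79.94.
Total interest on Loan 2 = 84 × £79.94 − £5,000 = £1,714.96.
Loan 2 is lower by £422.04.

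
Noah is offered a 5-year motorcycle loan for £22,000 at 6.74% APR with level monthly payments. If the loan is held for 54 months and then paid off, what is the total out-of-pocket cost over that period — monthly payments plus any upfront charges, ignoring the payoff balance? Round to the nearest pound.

£23,378

At 6.74% the monthly rate is 0.0056167, so the payment is 22,000 × 0.0056167 / (1 − 1.0056167^−60) = £432.93.
Total outlay = 54 × £432.93 = £23,378.22.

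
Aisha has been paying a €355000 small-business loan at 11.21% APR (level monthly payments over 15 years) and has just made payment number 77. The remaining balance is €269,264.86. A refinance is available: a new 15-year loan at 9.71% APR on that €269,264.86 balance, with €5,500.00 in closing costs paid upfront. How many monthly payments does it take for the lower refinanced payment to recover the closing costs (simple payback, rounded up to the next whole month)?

5 months

Current payment = 355,000 × 11.21%/12 / (1 − (1+0.0093417)^−180) = €4,081.86.
Refinanced payment = 269,264.86 × 0.0080917 / (1 − (1+0.0080917)^−180) = €2,845.95.
Monthly savings = €4,081.86 − €2,845.95 = €1,235.91.
Break-even = €5,500.00 / €1,235.91 = 4.45 → 5 months.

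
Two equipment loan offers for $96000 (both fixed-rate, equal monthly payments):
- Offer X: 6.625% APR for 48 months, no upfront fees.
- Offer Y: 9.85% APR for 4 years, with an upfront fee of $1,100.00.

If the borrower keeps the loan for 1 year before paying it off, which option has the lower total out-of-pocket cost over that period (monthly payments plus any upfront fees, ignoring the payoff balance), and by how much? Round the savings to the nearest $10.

Offer X by $2,850

Offer X: at 6.625% the monthly rate is 0.0055208, so the payment is 96,000 × 0.0055208 / (1 − 1.0055208^−48) = $2,282.17.
Offer Y: monthly rate = 9.85%/12 = 0.0082083; payment = 96,000 × 0.0082083 / (1 − (1+0.0082083)^−48) = $2,427.90.
Over 12 months: Offer X costs 12 × $2,282.17 = $27,386.04; Offer Y costs 12 × $2,427.90 + $1,100.00 = $30,234.80.
Offer X is cheaper by $30,234.80 − $27,386.04 = $2,848.76.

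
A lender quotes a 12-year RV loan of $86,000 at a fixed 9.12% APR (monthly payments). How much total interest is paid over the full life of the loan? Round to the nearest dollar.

At 9.12% the monthly rate is 0.0076000, so the payment is 86,000 × 0.0076000 / (1 − 1.0076000^−144) = $984.53.
Total paid = 144 × $984.53 = $141,772.32; interest = $141,772.32 − $86,000 = $55,772.32.

$55,772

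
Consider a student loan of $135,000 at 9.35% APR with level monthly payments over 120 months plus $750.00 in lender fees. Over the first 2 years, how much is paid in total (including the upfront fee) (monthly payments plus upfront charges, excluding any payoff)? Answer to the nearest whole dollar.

$42,409

Monthly rate = 9.35%/12 = 0.0077917; payment = 135,000 × 0.0077917 / (1 − (1+0.0077917)^−120) = $1,735.80.
Total outlay = 24 × $1,735.80 + $750.00 = $42,409.20.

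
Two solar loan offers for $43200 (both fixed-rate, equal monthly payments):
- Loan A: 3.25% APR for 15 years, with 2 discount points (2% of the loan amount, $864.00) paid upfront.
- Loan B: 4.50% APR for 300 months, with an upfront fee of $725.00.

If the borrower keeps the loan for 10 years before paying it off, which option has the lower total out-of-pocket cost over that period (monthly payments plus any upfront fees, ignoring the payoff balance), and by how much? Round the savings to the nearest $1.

Loan B by $7,751

Loan A: monthly rate = 3.25%/12 = 0.0027083; payment = 43,200 × 0.0027083 / (1 − (1+0.0027083)^−180) = $303.55.
Loan B: monthly rate = 4.5%/12 = 0.0037500; payment = 43,200 × 0.0037500 / (1 − (1+0.0037500)^−300) = $240.12.
Over 120 months: Loan A costs 120 × $303.55 + $864.00 = $37,290.00; Loan B costs 120 × $240.12 + $725.00 = $29,539.40.
Loan B is cheaper by $37,290.00 − $29,539.40 = $7,750.60.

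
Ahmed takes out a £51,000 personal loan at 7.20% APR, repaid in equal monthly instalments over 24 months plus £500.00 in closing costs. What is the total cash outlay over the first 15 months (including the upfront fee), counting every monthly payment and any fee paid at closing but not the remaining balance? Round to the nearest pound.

£34,820

Monthly rate = 7.2%/12 = 0.0060000; payment = 51,000 × 0.0060000 / (1 − (1+0.0060000)^−24) = £2,288.03.
Total outlay = 15 × £2,288.03 + £500.00 = £34,820.45.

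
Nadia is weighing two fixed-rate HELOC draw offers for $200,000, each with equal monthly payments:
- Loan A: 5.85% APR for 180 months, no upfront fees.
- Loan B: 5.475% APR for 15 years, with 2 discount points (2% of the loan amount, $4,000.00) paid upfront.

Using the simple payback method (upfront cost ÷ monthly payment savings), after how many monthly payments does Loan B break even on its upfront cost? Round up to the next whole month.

100 months

Loan A: at 5.85% the monthly rate is 0.0048750, so the payment is 200,000 × 0.0048750 / (1 − 1.0048750^−180) = $1,671.55.
Loan B: monthly rate = 5.475%/12 = 0.0045625; payment = 200,000 × 0.0045625 / (1 − (1+0.0045625)^−180) = $1,631.51.
Monthly savings = $1,671.55 − $1,631.51 = $40.04.
Break-even = $4,000.00 / $40.04 = 99.90 → 100 months.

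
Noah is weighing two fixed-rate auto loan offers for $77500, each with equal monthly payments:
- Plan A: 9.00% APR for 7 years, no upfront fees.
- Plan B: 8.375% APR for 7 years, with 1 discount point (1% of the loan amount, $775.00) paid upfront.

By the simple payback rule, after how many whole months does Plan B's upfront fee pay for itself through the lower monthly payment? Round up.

Plan A: monthly rate = 9%/12 = 0.0075000; payment = 77,500 × 0.0075000 / (1 − (1+0.0075000)^−84) = $1,246.90.
Plan B: at 8.375% the monthly rate is 0.0069792, so the payment is 77,500 × 0.0069792 / (1 − 1.0069792^−84) = $1,222.46.
Monthly savings = $1,246.90 − $1,222.46 = $24.44.
Break-even = $775.00 / $24.44 = 31.71 → 32 months.

32 months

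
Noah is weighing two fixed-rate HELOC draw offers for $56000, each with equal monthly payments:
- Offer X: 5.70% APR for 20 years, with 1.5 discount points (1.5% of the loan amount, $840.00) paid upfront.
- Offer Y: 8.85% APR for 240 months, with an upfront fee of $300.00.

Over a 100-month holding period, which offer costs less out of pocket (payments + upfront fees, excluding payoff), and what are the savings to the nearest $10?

Offer X by $10,150

Offer X: monthly rate = 5.7%/12 = 0.0047500; payment = 56,000 × 0.0047500 / (1 − (1+0.0047500)^−240) = $391.57.
Offer Y: monthly rate = 8.85%/12 = 0.0073750; payment = 56,000 × 0.0073750 / (1 − (1+0.0073750)^−240) = $498.46.
Over 100 months: Offer X costs 100 × $391.57 + $840.00 = $39,997.00; Offer Y costs 100 × $498.46 + $300.00 = $50,146.00.
Offer X is cheaper by $50,146.00 − $39,997.00 = $10,149.00.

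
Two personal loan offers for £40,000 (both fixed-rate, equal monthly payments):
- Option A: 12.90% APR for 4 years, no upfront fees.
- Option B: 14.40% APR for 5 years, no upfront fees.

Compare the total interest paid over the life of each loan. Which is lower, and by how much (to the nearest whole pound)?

Option A: monthly rate = 12.9%/12 = 0.0107500; payment = 40,000 × 0.0107500 / (1 − (1+0.0107500)^−48) = £1,071.12.
Total interest on Option A = 48 × £1,071.12 − £40,000 = £11,413.76.
Option B: monthly rate = 14.4%/12 = 0.0120000; payment = 40,000 × 0.0120000 / (1 − (1+0.0120000)^−60) = £939.05.
Total interest on Option B = 60 × £939.05 − £40,000 = £16,343.00.
Option A is lower by £4,929.24.

Option A by £4,929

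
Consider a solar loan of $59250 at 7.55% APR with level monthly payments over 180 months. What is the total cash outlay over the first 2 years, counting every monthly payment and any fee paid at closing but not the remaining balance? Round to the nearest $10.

Monthly rate = 7.55%/12 = 0.0062917; payment = 59,250 × 0.0062917 / (1 − (1+0.0062917)^−180) = $550.94.
Total outlay = 24 × $550.94 = $13,222.56.

$13,220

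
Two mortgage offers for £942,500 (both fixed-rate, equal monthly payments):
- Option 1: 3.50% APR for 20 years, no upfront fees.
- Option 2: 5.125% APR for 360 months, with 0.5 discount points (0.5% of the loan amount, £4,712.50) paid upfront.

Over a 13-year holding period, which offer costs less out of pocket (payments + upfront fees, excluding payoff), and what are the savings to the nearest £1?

Option 2 by £47,443

Option 1: monthly rate = 3.5%/12 = 0.0029167; payment = 942,500 × 0.0029167 / (1 − (1+0.0029167)^−240) = £5,466.12.
Option 2: monthly rate = 5.125%/12 = 0.0042708; payment = 942,500 × 0.0042708 / (1 − (1+0.0042708)^−360) = £5,131.79.
Over 156 months: Option 1 costs 156 × £5,466.12 = £852,714.72; Option 2 costs 156 × £5,131.79 + £4,712.50 = £805,271.74.
Option 2 is cheaper by £852,714.72 − £805,271.74 = £47,442.98.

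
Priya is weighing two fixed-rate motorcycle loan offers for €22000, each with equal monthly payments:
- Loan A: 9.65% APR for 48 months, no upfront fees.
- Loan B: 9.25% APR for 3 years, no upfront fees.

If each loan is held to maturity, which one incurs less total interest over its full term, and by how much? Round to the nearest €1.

Loan B by €1,328

Loan A: monthly rate = 9.65%/12 = 0.0080417; payment = 22,000 × 0.0080417 / (1 − (1+0.0080417)^−48) = €554.29.
Total interest on Loan A = 48 × €554.29 − €22,000 = €4,605.92.
Loan B: at 9.25% the monthly rate is 0.0077083, so the payment is 22,000 × 0.0077083 / (1 − 1.0077083^−36) = €702.16.
Total interest on Loan B = 36 × €702.16 − €22,000 = €3,277.76.
Loan B is lower by €1,328.16.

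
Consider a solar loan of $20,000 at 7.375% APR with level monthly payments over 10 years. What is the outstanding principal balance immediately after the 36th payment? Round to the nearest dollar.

$15,455

With monthly rate i = 7.375%/12 = 0.0061458, the balance after k of n payments is P · [(1+i)^n − (1+i)^k] / [(1+i)^n − 1].
(1+0.0061458)^120 = 2.08598876 and (1+0.0061458)^36 = 1.24679080, so the balance is 20,000 × (2.08598876 − 1.24679080) / (2.08598876 − 1) = $15,455.00.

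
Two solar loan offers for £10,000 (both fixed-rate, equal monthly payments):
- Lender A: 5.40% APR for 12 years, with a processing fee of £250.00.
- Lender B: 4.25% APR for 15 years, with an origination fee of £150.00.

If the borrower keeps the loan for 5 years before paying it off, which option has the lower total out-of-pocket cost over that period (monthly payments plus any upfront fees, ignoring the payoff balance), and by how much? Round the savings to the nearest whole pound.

Lender B by £1,257

Lender A: monthly rate = 5.4%/12 = 0.0045000; payment = 10,000 × 0.0045000 / (1 − (1+0.0045000)^−144) = £94.51.
Lender B: monthly rate = 4.25%/12 = 0.0035417; payment = 10,000 × 0.0035417 / (1 − (1+0.0035417)^−180) = £75.23.
Over 60 months: Lender A costs 60 × £94.51 + £250.00 = £5,920.60; Lender B costs 60 × £75.23 + £150.00 = £4,663.80.
Lender B is cheaper by £5,920.60 − £4,663.80 = £1,256.80.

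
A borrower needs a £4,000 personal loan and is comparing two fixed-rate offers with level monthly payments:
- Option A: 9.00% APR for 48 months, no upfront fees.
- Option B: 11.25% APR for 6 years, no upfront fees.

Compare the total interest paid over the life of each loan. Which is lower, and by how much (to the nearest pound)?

Option A by £741

Option A: at 9.00% the monthly rate is 0.0075000, so the payment is 4,000 × 0.0075000 / (1 − 1.0075000^−48) = £99.54.
Total interest on Option A = 48 × £99.54 − £4,000 = £777.92.
Option B: monthly rate = 11.25%/12 = 0.0093750; payment = 4,000 × 0.0093750 / (1 − (1+0.0093750)^−72) = £76.65.
Total interest on Option B = 72 × £76.65 − £4,000 = £1,518.80.
Option A is lower by £740.88.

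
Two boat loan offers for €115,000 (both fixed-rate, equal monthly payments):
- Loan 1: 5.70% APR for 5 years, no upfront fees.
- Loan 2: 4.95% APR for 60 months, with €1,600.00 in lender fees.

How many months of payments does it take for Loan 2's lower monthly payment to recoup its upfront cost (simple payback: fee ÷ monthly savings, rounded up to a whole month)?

Loan 1: at 5.70% the monthly rate is 0.0047500, so the payment is 115,000 × 0.0047500 / (1 − 1.0047500^−60) = €2,207.27.
Loan 2: monthly rate = 4.95%/12 = 0.0041250; payment = 115,000 × 0.0041250 / (1 − (1+0.0041250)^−60) = €2,167.56.
Monthly savings = €2,207.27 − €2,167.56 = €39.71.
Break-even = €1,600.00 / €39.71 = 40.29 → 41 months.

41 months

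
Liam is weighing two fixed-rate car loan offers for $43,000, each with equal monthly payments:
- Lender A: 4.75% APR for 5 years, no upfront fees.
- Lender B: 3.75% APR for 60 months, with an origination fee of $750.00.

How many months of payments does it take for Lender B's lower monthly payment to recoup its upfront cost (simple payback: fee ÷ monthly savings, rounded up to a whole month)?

39 months

Lender A: monthly rate = 4.75%/12 = 0.0039583; payment = 43,000 × 0.0039583 / (1 − (1+0.0039583)^−60) = $806.55.
Lender B: monthly rate = 3.75%/12 = 0.0031250; payment = 43,000 × 0.0031250 / (1 − (1+0.0031250)^−60) = $787.07.
Monthly savings = $806.55 − $787.07 = $19.48.
Break-even = $750.00 / $19.48 = 38.50 → 39 months.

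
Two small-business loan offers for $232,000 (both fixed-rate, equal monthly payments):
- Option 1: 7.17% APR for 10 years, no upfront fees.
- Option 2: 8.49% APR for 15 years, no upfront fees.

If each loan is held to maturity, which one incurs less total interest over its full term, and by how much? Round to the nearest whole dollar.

Option 1: at 7.17% the monthly rate is 0.0059750, so the payment is 232,000 × 0.0059750 / (1 − 1.0059750^−120) = $2,714.09.
Total interest on Option 1 = 120 × $2,714.09 − $232,000 = $93,690.80.
Option 2: monthly rate = 8.49%/12 = 0.0070750; payment = 232,000 × 0.0070750 / (1 − (1+0.0070750)^−180) = $2,283.24.
Total interest on Option 2 = 180 × $2,283.24 − $232,000 = $178,983.20.
Option 1 is lower by $85,292.40.

Option 1 by $85,292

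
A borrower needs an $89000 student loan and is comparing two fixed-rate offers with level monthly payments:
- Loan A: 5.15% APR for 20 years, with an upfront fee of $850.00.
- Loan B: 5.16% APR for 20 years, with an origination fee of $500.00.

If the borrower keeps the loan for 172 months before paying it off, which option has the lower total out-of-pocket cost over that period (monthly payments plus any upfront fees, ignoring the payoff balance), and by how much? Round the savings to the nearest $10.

Loan A: monthly rate = 5.15%/12 = 0.0042917; payment = 89,000 × 0.0042917 / (1 − (1+0.0042917)^−240) = $594.76.
Loan B: monthly rate = 5.16%/12 = 0.0043000; payment = 89,000 × 0.0043000 / (1 − (1+0.0043000)^−240) = $595.26.
Over 172 months: Loan A costs 172 × $594.76 + $850.00 = $103,148.72; Loan B costs 172 × $595.26 + $500.00 = $102,884.72.
Loan B is cheaper by $103,148.72 − $102,884.72 = $264.00.

Loan B by $260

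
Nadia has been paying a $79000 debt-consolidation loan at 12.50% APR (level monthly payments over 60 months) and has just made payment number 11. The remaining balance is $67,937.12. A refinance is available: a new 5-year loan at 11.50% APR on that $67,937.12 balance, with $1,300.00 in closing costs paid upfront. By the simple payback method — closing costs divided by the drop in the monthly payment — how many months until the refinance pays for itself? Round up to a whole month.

5 months

Current payment = 79,000 × 12.5%/12 / (1 − (1+0.0104167)^−60) = $1,777.34.
Refinanced payment = 67,937.12 × 0.0095833 / (1 − (1+0.0095833)^−60) = $1,494.11.
Monthly savings = $1,777.34 − $1,494.11 = $283.23.
Break-even = $1,300.00 / $283.23 = 4.59 → 5 months.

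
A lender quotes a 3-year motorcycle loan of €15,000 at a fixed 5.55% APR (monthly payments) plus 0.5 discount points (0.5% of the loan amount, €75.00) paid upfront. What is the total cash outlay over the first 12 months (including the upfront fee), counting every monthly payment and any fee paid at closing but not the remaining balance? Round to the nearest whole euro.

At 5.55% the monthly rate is 0.0046250, so the payment is 15,000 × 0.0046250 / (1 − 1.0046250^−36) = €453.28.
Total outlay = 12 × €453.28 + €75.00 = €5,514.36.

€5,514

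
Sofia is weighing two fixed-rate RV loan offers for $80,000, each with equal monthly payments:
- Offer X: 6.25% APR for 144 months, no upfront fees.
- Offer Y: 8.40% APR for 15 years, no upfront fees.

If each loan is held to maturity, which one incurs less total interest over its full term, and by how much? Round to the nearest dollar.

Offer X by $27,046

Offer X: monthly rate = 6.25%/12 = 0.0052083; payment = 80,000 × 0.0052083 / (1 − (1+0.0052083)^−144) = $791.07.
Total interest on Offer X = 144 × $791.07 − $80,000 = $33,914.08.
Offer Y: monthly rate = 8.4%/12 = 0.0070000; payment = 80,000 × 0.0070000 / (1 − (1+0.0070000)^−180) = $783.11.
Total interest on Offer Y = 180 × $783.11 − $80,000 = $60,959.80.
Offer X is lower by $27,045.72.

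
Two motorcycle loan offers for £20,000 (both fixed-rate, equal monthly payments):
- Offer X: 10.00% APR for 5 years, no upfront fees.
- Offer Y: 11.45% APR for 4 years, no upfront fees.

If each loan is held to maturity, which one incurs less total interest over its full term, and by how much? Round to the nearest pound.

Offer X: at 10.00% the monthly rate is 0.0083333, so the payment is 20,000 × 0.0083333 / (1 − 1.0083333^−60) = £424.94.
Total interest on Offer X = 60 × £424.94 − £20,000 = £5,496.40.
Offer Y: monthly rate = 11.45%/12 = 0.0095417; payment = 20,000 × 0.0095417 / (1 − (1+0.0095417)^−48) = £521.29.
Total interest on Offer Y = 48 × £521.29 − £20,000 = £5,021.92.
Offer Y is lower by £474.48.

Offer Y by £474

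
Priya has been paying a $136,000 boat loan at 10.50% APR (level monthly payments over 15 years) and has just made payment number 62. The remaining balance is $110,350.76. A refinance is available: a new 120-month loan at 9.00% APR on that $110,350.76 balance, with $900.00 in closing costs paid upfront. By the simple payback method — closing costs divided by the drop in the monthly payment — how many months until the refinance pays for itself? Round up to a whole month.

Current payment = 136,000 × 10.5%/12 / (1 − (1+0.0087500)^−180) = $1,503.34.
Refinanced payment = 110,350.76 × 0.0075000 / (1 − (1+0.0075000)^−120) = $1,397.88.
Monthly savings = $1,503.34 − $1,397.88 = $105.46.
Break-even = $900.00 / $105.46 = 8.53 → 9 months.

9 months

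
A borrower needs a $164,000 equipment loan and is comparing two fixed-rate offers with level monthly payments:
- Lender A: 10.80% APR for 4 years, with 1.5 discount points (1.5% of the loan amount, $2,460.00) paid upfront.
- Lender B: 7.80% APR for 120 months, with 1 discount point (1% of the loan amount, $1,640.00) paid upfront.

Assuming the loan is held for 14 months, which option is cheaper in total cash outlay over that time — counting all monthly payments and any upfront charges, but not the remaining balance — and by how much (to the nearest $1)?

Lender B by $32,324

Lender A: at 10.80% the monthly rate is 0.0090000, so the payment is 164,000 × 0.0090000 / (1 − 1.0090000^−48) = $4,222.75.
Lender B: at 7.80% the monthly rate is 0.0065000, so the payment is 164,000 × 0.0065000 / (1 − 1.0065000^−120) = $1,972.48.
Over 14 months: Lender A costs 14 × $4,222.75 + $2,460.00 = $61,578.50; Lender B costs 14 × $1,972.48 + $1,640.00 = $29,254.72.
Lender B is cheaper by $61,578.50 − $29,254.72 = $32,323.78.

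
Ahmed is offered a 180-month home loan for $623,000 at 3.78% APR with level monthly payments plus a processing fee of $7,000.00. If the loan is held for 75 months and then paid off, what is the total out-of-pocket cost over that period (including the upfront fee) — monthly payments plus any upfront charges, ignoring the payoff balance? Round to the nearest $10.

$347,490

At 3.78% the monthly rate is 0.0031500, so the payment is 623,000 × 0.0031500 / (1 − 1.0031500^−180) = $4,539.87.
Total outlay = 75 × $4,539.87 + $7,000.00 = $347,490.25.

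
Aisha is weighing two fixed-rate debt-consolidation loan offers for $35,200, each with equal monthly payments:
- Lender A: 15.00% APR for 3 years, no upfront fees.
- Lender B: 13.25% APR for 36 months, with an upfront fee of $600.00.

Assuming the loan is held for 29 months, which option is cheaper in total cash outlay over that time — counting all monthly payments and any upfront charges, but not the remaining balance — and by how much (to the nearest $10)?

Lender B by $270

Lender A: at 15.00% the monthly rate is 0.0125000, so the payment is 35,200 × 0.0125000 / (1 − 1.0125000^−36) = $1,220.22.
Lender B: monthly rate = 13.25%/12 = 0.0110417; payment = 35,200 × 0.0110417 / (1 − (1+0.0110417)^−36) = $1,190.27.
Over 29 months: Lender A costs 29 × $1,220.22 = $35,386.38; Lender B costs 29 × $1,190.27 + $600.00 = $35,117.83.
Lender B is cheaper by $35,386.38 − $35,117.83 = $268.55.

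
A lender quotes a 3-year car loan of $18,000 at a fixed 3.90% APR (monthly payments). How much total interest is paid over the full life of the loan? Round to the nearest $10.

$1,100

At 3.90% the monthly rate is 0.0032500, so the payment is 18,000 × 0.0032500 / (1 − 1.0032500^−36) = $530.63.
Total paid = 36 × $530.63 = $19,102.68; interest = $19,102.68 − $18,000 = $1,102.68.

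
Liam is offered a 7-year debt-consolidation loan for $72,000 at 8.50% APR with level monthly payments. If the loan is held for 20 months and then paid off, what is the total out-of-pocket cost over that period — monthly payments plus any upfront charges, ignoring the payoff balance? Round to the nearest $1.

At 8.50% the monthly rate is 0.0070833, so the payment is 72,000 × 0.0070833 / (1 − 1.0070833^−84) = $1,140.23.
Total outlay = 20 × $1,140.23 = $22,804.60.

$22,805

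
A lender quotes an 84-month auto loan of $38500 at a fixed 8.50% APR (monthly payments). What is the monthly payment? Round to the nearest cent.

At 8.50% the monthly rate is 0.0070833, so the payment is 38,500 × 0.0070833 / (1 − 1.0070833^−84) = $609.70.

$609.70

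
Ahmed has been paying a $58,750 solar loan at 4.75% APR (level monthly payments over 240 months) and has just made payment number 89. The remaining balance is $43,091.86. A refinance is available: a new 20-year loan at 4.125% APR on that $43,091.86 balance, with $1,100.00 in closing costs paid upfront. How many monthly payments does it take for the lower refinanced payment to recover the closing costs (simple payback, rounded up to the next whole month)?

Current payment = 58,750 × 4.75%/12 / (1 − (1+0.0039583)^−240) = $379.66.
Refinanced payment = 43,091.86 × 0.0034375 / (1 − (1+0.0034375)^−240) = $263.98.
Monthly savings = $379.66 − $263.98 = $115.68.
Break-even = $1,100.00 / $115.68 = 9.51 → 10 months.

10 months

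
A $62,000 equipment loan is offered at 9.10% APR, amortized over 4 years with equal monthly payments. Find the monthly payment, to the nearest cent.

$1,545.82

At 9.10% the monthly rate is 0.0075833, so the payment is 62,000 × 0.0075833 / (1 − 1.0075833^−48) = $1,545.82.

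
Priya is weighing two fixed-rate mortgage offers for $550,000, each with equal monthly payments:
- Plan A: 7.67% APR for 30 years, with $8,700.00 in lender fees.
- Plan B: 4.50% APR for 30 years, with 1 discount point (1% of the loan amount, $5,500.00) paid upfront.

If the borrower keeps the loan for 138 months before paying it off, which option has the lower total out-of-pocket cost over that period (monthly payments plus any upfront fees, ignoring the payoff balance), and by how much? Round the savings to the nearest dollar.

Plan A: at 7.67% the monthly rate is 0.0063917, so the payment is 550,000 × 0.0063917 / (1 − 1.0063917^−360) = $3,909.91.
Plan B: at 4.50% the monthly rate is 0.0037500, so the payment is 550,000 × 0.0037500 / (1 − 1.0037500^−360) = $2,786.77.
Over 138 months: Plan A costs 138 × $3,909.91 + $8,700.00 = $548,267.58; Plan B costs 138 × $2,786.77 + $5,500.00 = $390,074.26.
Plan B is cheaper by $548,267.58 − $390,074.26 = $158,193.32.

Plan B by $158,193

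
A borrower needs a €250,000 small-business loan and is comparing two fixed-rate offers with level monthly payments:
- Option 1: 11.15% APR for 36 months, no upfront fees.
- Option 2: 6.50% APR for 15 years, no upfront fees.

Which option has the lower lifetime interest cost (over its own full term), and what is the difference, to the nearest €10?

Option 1 by €96,710

Option 1: at 11.15% the monthly rate is 0.0092917, so the payment is 250,000 × 0.0092917 / (1 − 1.0092917^−36) = €8,202.45.
Total interest on Option 1 = 36 × €8,202.45 − €250,000 = €45,288.20.
Option 2: at 6.50% the monthly rate is 0.0054167, so the payment is 250,000 × 0.0054167 / (1 − 1.0054167^−180) = €2,177.77.
Total interest on Option 2 = 180 × €2,177.77 − €250,000 = €141,998.60.
Option 1 is lower by €96,710.40.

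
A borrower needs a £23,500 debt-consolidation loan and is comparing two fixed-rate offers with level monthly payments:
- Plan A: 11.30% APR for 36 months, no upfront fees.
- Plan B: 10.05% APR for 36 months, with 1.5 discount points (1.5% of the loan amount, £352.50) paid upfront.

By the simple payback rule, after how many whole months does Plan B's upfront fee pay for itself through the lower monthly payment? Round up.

Plan A: monthly rate = 11.3%/12 = 0.0094167; payment = 23,500 × 0.0094167 / (1 − (1+0.0094167)^−36) = £772.70.
Plan B: at 10.05% the monthly rate is 0.0083750, so the payment is 23,500 × 0.0083750 / (1 − 1.0083750^−36) = £758.83.
Monthly savings = £772.70 − £758.83 = £13.87.
Break-even = £352.50 / £13.87 = 25.41 → 26 months.

26 months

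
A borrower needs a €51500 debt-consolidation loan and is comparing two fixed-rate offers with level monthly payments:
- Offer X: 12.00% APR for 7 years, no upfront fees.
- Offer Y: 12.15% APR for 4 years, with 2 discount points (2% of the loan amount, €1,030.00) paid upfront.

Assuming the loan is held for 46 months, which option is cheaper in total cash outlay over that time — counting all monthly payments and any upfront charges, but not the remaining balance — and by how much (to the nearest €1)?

Offer X by €21,770

Offer X: monthly rate = 12%/12 = 0.0100000; payment = 51,500 × 0.0100000 / (1 − (1+0.0100000)^−84) = €909.12.
Offer Y: monthly rate = 12.15%/12 = 0.0101250; payment = 51,500 × 0.0101250 / (1 − (1+0.0101250)^−48) = €1,359.99.
Over 46 months: Offer X costs 46 × €909.12 = €41,819.52; Offer Y costs 46 × €1,359.99 + €1,030.00 = €63,589.54.
Offer X is cheaper by €63,589.54 − €41,819.52 = €21,770.02.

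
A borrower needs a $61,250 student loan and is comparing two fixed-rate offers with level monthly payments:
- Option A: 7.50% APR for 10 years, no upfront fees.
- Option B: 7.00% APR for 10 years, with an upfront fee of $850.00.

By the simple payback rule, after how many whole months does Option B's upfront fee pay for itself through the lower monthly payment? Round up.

Option A: at 7.50% the monthly rate is 0.0062500, so the payment is 61,250 × 0.0062500 / (1 − 1.0062500^−120) = $727.05.
Option B: monthly rate = 7%/12 = 0.0058333; payment = 61,250 × 0.0058333 / (1 − (1+0.0058333)^−120) = $711.16.
Monthly savings = $727.05 − $711.16 = $15.89.
Break-even = $850.00 / $15.89 = 53.49 → 54 months.

54 months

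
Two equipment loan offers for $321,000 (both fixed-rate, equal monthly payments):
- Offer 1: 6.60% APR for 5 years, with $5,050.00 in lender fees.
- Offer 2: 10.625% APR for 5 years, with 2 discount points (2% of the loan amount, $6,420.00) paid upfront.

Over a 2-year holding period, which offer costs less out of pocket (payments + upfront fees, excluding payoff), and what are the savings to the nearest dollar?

Offer 1 by $16,338

Offer 1: at 6.60% the monthly rate is 0.0055000, so the payment is 321,000 × 0.0055000 / (1 − 1.0055000^−60) = $6,295.78.
Offer 2: monthly rate = 10.625%/12 = 0.0088542; payment = 321,000 × 0.0088542 / (1 − (1+0.0088542)^−60) = $6,919.44.
Over 24 months: Offer 1 costs 24 × $6,295.78 + $5,050.00 = $156,148.72; Offer 2 costs 24 × $6,919.44 + $6,420.00 = $172,486.56.
Offer 1 is cheaper by $172,486.56 − $156,148.72 = $16,337.84.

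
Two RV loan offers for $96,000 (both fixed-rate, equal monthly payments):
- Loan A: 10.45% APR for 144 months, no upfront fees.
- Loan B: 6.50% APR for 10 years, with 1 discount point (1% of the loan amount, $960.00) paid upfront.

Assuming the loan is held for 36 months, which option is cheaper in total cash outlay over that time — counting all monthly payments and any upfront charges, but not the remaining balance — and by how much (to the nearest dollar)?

Loan A: at 10.45% the monthly rate is 0.0087083, so the payment is 96,000 × 0.0087083 / (1 − 1.0087083^−144) = $1,172.37.
Loan B: at 6.50% the monthly rate is 0.0054167, so the payment is 96,000 × 0.0054167 / (1 − 1.0054167^−120) = $1,090.06.
Over 36 months: Loan A costs 36 × $1,172.37 = $42,205.32; Loan B costs 36 × $1,090.06 + $960.00 = $40,202.16.
Loan B is cheaper by $42,205.32 − $40,202.16 = $2,003.16.

Loan B by $2,003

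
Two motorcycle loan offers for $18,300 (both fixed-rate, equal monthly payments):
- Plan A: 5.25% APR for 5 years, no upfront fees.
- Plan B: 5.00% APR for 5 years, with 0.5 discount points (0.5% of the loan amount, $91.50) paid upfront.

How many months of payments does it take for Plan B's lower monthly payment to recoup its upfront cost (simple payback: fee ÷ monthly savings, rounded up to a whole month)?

Plan A: at 5.25% the monthly rate is 0.0043750, so the payment is 18,300 × 0.0043750 / (1 − 1.0043750^−60) = $347.44.
Plan B: at 5.00% the monthly rate is 0.0041667, so the payment is 18,300 × 0.0041667 / (1 − 1.0041667^−60) = $345.34.
Monthly savings = $347.44 − $345.34 = $2.10.
Break-even = $91.50 / $2.10 = 43.57 → 44 months.

44 months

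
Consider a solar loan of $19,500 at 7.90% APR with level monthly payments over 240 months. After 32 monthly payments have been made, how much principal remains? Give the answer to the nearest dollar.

$18,310

With monthly rate i = 7.9%/12 = 0.0065833, the balance after k of n payments is P · [(1+i)^n − (1+i)^k] / [(1+i)^n − 1].
(1+0.0065833)^240 = 4.82988125 and (1+0.0065833)^32 = 1.23364876, so the balance is 19,500 × (4.82988125 − 1.23364876) / (4.82988125 − 1) = $18,310.37.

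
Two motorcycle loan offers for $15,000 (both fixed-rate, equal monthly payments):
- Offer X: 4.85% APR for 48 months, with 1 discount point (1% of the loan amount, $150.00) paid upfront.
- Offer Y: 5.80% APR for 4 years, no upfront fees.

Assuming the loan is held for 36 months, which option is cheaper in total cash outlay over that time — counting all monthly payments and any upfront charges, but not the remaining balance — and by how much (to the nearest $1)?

Offer X: monthly rate = 4.85%/12 = 0.0040417; payment = 15,000 × 0.0040417 / (1 − (1+0.0040417)^−48) = $344.42.
Offer Y: at 5.80% the monthly rate is 0.0048333, so the payment is 15,000 × 0.0048333 / (1 − 1.0048333^−48) = $350.90.
Over 36 months: Offer X costs 36 × $344.42 + $150.00 = $12,549.12; Offer Y costs 36 × $350.90 = $12,632.40.
Offer X is cheaper by $12,632.40 − $12,549.12 = $83.28.

Offer X by $83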